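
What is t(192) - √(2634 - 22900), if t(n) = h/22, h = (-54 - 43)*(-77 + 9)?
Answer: 3298/11 - I*√20266 ≈ 299.82 - 142.36*I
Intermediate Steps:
h = 6596 (h = -97*(-68) = 6596)
t(n) = 3298/11 (t(n) = 6596/22 = 6596*(1/22) = 3298/11)
t(192) - √(2634 - 22900) = 3298/11 - √(2634 - 22900) = 3298/11 - √(-20266) = 3298/11 - I*√20266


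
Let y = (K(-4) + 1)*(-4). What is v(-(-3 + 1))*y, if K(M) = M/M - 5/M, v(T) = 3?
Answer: -39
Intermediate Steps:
K(M) = 1 - 5/M
y = -13 (y = ((-5 - 4)/(-4) + 1)*(-4) = (-1/4*(-9) + 1)*(-4) = (9/4 + 1)*(-4) = (13/4)*(-4) = -13)
v(-(-3 + 1))*y = 3*(-13) = -39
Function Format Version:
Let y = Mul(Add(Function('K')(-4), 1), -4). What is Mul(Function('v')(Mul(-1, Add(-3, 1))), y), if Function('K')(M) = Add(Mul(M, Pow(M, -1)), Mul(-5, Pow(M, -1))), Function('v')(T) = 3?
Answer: -39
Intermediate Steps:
Function('K')(M) = Add(1, Mul(-5, Pow(M, -1)))
y = -13 (y = Mul(Add(Mul(Pow(-4, -1), Add(-5, -4)), 1), -4) = Mul(Add(Mul(Rational(-1, 4), -9), 1), -4) = Mul(Add(Rational(9, 4), 1), -4) = Mul(Rational(13, 4), -4) = -13)
Mul(Function('v')(Mul(-1, Add(-3, 1))), y) = Mul(3, -13) = -39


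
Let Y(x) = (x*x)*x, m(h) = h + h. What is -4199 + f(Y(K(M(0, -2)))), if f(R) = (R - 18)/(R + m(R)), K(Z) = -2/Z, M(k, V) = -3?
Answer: -50627/12 ≈ -4218.9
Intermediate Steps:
m(h) = 2*h
Y(x) = x**3 (Y(x) = x**2*x = x**3)
f(R) = (-18 + R)/(3*R) (f(R) = (R - 18)/(R + 2*R) = (-18 + R)/((3*R)) = (-18 + R)*(1/(3*R)) = (-18 + R)/(3*R))
-4199 + f(Y(K(M(0, -2)))) = -4199 + (-18 + (-2/(-3))**3)/(3*((-2/(-3))**3)) = -4199 + (-18 + (-2*(-1/3))**3)/(3*((-2*(-1/3))**3)) = -4199 + (-18 + (2/3)**3)/(3*((2/3)**3)) = -4199 + (-18 + 8/27)/(3*(8/27)) = -4199 + (1/3)*(27/8)*(-478/27) = -4199 - 239/12 = -50627/12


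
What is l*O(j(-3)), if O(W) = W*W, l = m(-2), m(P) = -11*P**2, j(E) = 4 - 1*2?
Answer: -176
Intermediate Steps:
j(E) = 2 (j(E) = 4 - 2 = 2)
l = -44 (l = -11*(-2)**2 = -11*4 = -44)
O(W) = W**2
l*O(j(-3)) = -44*2**2 = -44*4 = -176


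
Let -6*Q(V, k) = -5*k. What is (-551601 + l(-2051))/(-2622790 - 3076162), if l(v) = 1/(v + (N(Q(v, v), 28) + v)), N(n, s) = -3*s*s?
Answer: 3560032855/36781036208 ≈ 0.096790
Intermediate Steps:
Q(V, k) = 5*k/6 (Q(V, k) = -(-5)*k/6 = 5*k/6)
N(n, s) = -3*s²
l(v) = 1/(-2352 + 2*v) (l(v) = 1/(v + (-3*28² + v)) = 1/(v + (-3*784 + v)) = 1/(v + (-2352 + v)) = 1/(-2352 + 2*v))
(-551601 + l(-2051))/(-2622790 - 3076162) = (-551601 + 1/(2*(-1176 - 2051)))/(-2622790 - 3076162) = (-551601 + (½)/(-3227))/(-5698952) = (-551601 + (½)*(-1/3227))*(-1/5698952) = (-551601 - 1/6454)*(-1/5698952) = -3560032855/6454*(-1/5698952) = 3560032855/36781036208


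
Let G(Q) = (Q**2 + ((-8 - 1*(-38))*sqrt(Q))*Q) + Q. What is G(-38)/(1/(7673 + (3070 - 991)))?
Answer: 13711312 - 11117280*I*sqrt(38) ≈ 1.3711e+7 - 6.8531e+7*I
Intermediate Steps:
G(Q) = Q + Q**2 + 30*Q**(3/2) (G(Q) = (Q**2 + ((-8 + 38)*sqrt(Q))*Q) + Q = (Q**2 + (30*sqrt(Q))*Q) + Q = (Q**2 + 30*Q**(3/2)) + Q = Q + Q**2 + 30*Q**(3/2))
G(-38)/(1/(7673 + (3070 - 991))) = (-38 + (-38)**2 + 30*(-38)**(3/2))/(1/(7673 + (3070 - 991))) = (-38 + 1444 + 30*(-38*I*sqrt(38)))/(1/(7673 + 2079)) = (-38 + 1444 - 1140*I*sqrt(38))/(1/9752) = (1406 - 1140*I*sqrt(38))/(1/9752) = (1406 - 1140*I*sqrt(38))*9752 = 13711312 - 11117280*I*sqrt(38)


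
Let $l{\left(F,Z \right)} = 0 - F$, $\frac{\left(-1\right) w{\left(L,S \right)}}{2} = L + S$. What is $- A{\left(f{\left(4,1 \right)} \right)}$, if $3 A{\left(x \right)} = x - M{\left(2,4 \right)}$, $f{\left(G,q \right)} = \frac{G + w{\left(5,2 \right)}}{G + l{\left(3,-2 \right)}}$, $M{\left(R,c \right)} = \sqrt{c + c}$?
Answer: $\frac{10}{3} + \frac{2 \sqrt{2}}{3} \approx 4.2761$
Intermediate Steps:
$w{\left(L,S \right)} = - 2 L - 2 S$ ($w{\left(L,S \right)} = - 2 \left(L + S\right) = - 2 L - 2 S$)
$M{\left(R,c \right)} = \sqrt{2} \sqrt{c}$ ($M{\left(R,c \right)} = \sqrt{2 c} = \sqrt{2} \sqrt{c}$)
$l{\left(F,Z \right)} = - F$
$f{\left(G,q \right)} = \frac{-14 + G}{-3 + G}$ ($f{\left(G,q \right)} = \frac{G - 14}{G - 3} = \frac{G - 14}{-3 + G} = \frac{-14 + G}{-3 + G}$)
$A{\left(x \right)} = - \frac{2 \sqrt{2}}{3} + \frac{x}{3}$ ($A{\left(x \right)} = \frac{x - \sqrt{2} \sqrt{4}}{3} = \frac{x - \sqrt{2} \cdot 2}{3} = \frac{x - 2 \sqrt{2}}{3} = - \frac{2 \sqrt{2}}{3} + \frac{x}{3}$)
$- A{\left(f{\left(4,1 \right)} \right)} = - (- \frac{2 \sqrt{2}}{3} + \frac{\frac{1}{-3 + 4} \left(-14 + 4\right)}{3}) = - (- \frac{2 \sqrt{2}}{3} + \frac{1^{-1} \left(-10\right)}{3}) = - (- \frac{2 \sqrt{2}}{3} + \frac{1 \left(-10\right)}{3}) = - (- \frac{2 \sqrt{2}}{3} + \frac{1}{3} \left(-10\right)) = - (- \frac{2 \sqrt{2}}{3} - \frac{10}{3}) = - (- \frac{10}{3} - \frac{2 \sqrt{2}}{3}) = \frac{10}{3} + \frac{2 \sqrt{2}}{3}$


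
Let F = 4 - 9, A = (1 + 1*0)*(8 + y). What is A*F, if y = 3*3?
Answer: -85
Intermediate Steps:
y = 9
A = 17 (A = (1 + 1*0)*(8 + 9) = (1 + 0)*17 = 1*17 = 17)
F = -5
A*F = 17*(-5) = -85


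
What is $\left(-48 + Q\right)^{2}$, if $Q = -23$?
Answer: $5041$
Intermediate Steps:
$\left(-48 + Q\right)^{2} = \left(-48 - 23\right)^{2} = \left(-71\right)^{2} = 5041$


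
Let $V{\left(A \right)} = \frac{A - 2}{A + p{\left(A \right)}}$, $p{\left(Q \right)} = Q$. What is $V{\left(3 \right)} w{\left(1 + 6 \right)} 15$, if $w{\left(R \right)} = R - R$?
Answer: $0$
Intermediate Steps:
$V{\left(A \right)} = \frac{-2 + A}{2 A}$ ($V{\left(A \right)} = \frac{A - 2}{A + A} = \frac{-2 + A}{2 A}$)
$w{\left(R \right)} = 0$
$V{\left(3 \right)} w{\left(1 + 6 \right)} 15 = \frac{-2 + 3}{2 \cdot 3} \cdot 0 \cdot 15 = \frac{1}{2} \cdot \frac{1}{3} \cdot 1 \cdot 0 \cdot 15 = \frac{1}{6} \cdot 0 \cdot 15 = 0 \cdot 15 = 0$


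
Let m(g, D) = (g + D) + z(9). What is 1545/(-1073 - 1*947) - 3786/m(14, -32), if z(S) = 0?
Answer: 253997/1212 ≈ 209.57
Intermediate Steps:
m(g, D) = D + g (m(g, D) = (g + D) + 0 = (D + g) + 0 = D + g)
1545/(-1073 - 1*947) - 3786/m(14, -32) = 1545/(-1073 - 1*947) - 3786/(-32 + 14) = 1545/(-1073 - 947) - 3786/(-18) = 1545/(-2020) - 3786*(-1/18) = 1545*(-1/2020) + 631/3 = -309/404 + 631/3 = 253997/1212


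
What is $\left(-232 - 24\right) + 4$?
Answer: $-252$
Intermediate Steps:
$\left(-232 - 24\right) + 4 = -256 + 4 = -252$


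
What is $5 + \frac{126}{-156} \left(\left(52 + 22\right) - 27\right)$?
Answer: $- \frac{857}{26} \approx -32.962$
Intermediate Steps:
$5 + \frac{126}{-156} \left(\left(52 + 22\right) - 27\right) = 5 + 126 \left(- \frac{1}{156}\right) \left(74 - 27\right) = 5 - \frac{987}{26} = - \frac{857}{26}$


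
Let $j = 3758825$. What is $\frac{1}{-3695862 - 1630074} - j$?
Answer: $- \frac{20019261385201}{5325936} \approx -3.7588 \cdot 10^{6}$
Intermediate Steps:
$\frac{1}{-3695862 - 1630074} - j = \frac{1}{-3695862 - 1630074} - 3758825 = \frac{1}{-5325936} - 3758825 = - \frac{1}{5325936} - 3758825 = - \frac{20019261385201}{5325936}$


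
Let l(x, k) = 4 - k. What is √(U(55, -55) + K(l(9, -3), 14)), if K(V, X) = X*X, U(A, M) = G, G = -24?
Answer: 2*√43 ≈ 13.115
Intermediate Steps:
U(A, M) = -24
K(V, X) = X²
√(U(55, -55) + K(l(9, -3), 14)) = √(-24 + 14²) = √(-24 + 196) = √172 = 2*√43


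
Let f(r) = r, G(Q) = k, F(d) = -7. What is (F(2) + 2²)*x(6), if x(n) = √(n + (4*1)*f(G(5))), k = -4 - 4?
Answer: -3*I*√26 ≈ -15.297*I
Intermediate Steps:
k = -8
G(Q) = -8
x(n) = √(-32 + n) (x(n) = √(n + (4*1)*(-8)) = √(n + 4*(-8)) = √(n - 32) = √(-32 + n))
(F(2) + 2²)*x(6) = (-7 + 2²)*√(-32 + 6) = (-7 + 4)*√(-26) = -3*I*√26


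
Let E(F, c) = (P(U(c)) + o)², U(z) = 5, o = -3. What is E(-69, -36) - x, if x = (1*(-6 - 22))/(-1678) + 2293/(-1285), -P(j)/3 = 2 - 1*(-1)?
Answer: 157154397/1078115 ≈ 145.77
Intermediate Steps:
P(j) = -9 (P(j) = -3*(2 - 1*(-1)) = -3*(2 + 1) = -3*3 = -9)
E(F, c) = 144 (E(F, c) = (-9 - 3)² = (-12)² = 144)
x = -1905837/1078115 (x = (1*(-28))*(-1/1678) + 2293*(-1/1285) = -28*(-1/1678) - 2293/1285 = 14/839 - 2293/1285 = -1905837/1078115 ≈ -1.7677)
E(-69, -36) - x = 144 - 1*(-1905837/1078115) = 144 + 1905837/1078115 = 157154397/1078115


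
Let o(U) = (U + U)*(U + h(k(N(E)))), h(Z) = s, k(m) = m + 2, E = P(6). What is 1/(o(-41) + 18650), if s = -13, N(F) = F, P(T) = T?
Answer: 1/23078 ≈ 4.3331e-5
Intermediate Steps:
E = 6
k(m) = 2 + m
h(Z) = -13
o(U) = 2*U*(-13 + U) (o(U) = (U + U)*(U - 13) = (2*U)*(-13 + U) = 2*U*(-13 + U))
1/(o(-41) + 18650) = 1/(2*(-41)*(-13 - 41) + 18650) = 1/(2*(-41)*(-54) + 18650) = 1/(4428 + 18650) = 1/23078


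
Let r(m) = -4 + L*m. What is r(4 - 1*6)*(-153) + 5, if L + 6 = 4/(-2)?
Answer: -1831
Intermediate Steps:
L = -8 (L = -6 + 4/(-2) = -6 + 4*(-½) = -6 - 2 = -8)
r(m) = -4 - 8*m
r(4 - 1*6)*(-153) + 5 = (-4 - 8*(4 - 1*6))*(-153) + 5 = (-4 - 8*(4 - 6))*(-153) + 5 = (-4 - 8*(-2))*(-153) + 5 = (-4 + 16)*(-153) + 5 = 12*(-153) + 5 = -1836 + 5 = -1831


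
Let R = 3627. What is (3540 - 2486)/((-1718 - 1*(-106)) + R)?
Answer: 34/65 ≈ 0.52308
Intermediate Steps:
(3540 - 2486)/((-1718 - 1*(-106)) + R) = (3540 - 2486)/((-1718 - 1*(-106)) + 3627) = 1054/((-1718 + 106) + 3627) = 1054/(-1612 + 3627) = 1054/2015 = 1054*(1/2015) = 34/65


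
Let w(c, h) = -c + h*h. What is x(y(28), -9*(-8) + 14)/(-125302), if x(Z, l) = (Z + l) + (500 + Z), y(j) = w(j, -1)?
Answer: -266/62651 ≈ -0.0042457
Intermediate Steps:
w(c, h) = h² - c (w(c, h) = -c + h² = h² - c)
y(j) = 1 - j (y(j) = (-1)² - j = 1 - j)
x(Z, l) = 500 + l + 2*Z
x(y(28), -9*(-8) + 14)/(-125302) = (500 + (-9*(-8) + 14) + 2*(1 - 1*28))/(-125302) = (500 + (72 + 14) + 2*(1 - 28))*(-1/125302) = (500 + 86 + 2*(-27))*(-1/125302) = (500 + 86 - 54)*(-1/125302) = 532*(-1/125302) = -266/62651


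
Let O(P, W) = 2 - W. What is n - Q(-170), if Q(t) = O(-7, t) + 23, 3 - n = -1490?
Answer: 1298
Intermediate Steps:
n = 1493 (n = 3 - 1*(-1490) = 3 + 1490 = 1493)
Q(t) = 25 - t (Q(t) = (2 - t) + 23 = 25 - t)
n - Q(-170) = 1493 - (25 - 1*(-170)) = 1493 - (25 + 170) = 1493 - 1*195 = 1493 - 195 = 1298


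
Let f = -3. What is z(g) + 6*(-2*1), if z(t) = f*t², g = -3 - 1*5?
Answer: -204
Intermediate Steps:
g = -8 (g = -3 - 5 = -8)
z(t) = -3*t²
z(g) + 6*(-2*1) = -3*(-8)² + 6*(-2*1) = -3*64 + 6*(-2) = -192 - 12 = -204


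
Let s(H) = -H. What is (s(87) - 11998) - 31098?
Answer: -43183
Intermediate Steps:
(s(87) - 11998) - 31098 = (-1*87 - 11998) - 31098 = (-87 - 11998) - 31098 = -12085 - 31098 = -43183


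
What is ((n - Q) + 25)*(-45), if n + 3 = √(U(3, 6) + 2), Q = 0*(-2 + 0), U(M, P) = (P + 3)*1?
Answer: -990 - 45*√11 ≈ -1139.2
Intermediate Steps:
U(M, P) = 3 + P (U(M, P) = (3 + P)*1 = 3 + P)
Q = 0 (Q = 0*(-2) = 0)
n = -3 + √11 (n = -3 + √((3 + 6) + 2) = -3 + √(9 + 2) = -3 + √11 ≈ 0.31662)
((n - Q) + 25)*(-45) = (((-3 + √11) - 1*0) + 25)*(-45) = (((-3 + √11) + 0) + 25)*(-45) = ((-3 + √11) + 25)*(-45) = (22 + √11)*(-45) = -990 - 45*√11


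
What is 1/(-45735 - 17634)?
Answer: -1/63369 ≈ -1.5781e-5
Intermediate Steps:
1/(-45735 - 17634) = 1/(-63369) = -1/63369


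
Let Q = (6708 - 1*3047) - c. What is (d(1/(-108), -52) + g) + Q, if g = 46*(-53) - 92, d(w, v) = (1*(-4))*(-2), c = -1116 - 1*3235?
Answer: 5490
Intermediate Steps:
c = -4351 (c = -1116 - 3235 = -4351)
d(w, v) = 8 (d(w, v) = -4*(-2) = 8)
Q = 8012 (Q = (6708 - 1*3047) - 1*(-4351) = (6708 - 3047) + 4351 = 3661 + 4351 = 8012)
g = -2530 (g = -2438 - 92 = -2530)
(d(1/(-108), -52) + g) + Q = (8 - 2530) + 8012 = -2522 + 8012 = 5490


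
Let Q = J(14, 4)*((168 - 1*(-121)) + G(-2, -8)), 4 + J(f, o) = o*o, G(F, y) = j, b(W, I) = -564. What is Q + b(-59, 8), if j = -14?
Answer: 2736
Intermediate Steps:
G(F, y) = -14
J(f, o) = -4 + o² (J(f, o) = -4 + o*o = -4 + o²)
Q = 3300 (Q = (-4 + 4²)*((168 - 1*(-121)) - 14) = (-4 + 16)*((168 + 121) - 14) = 12*(289 - 14) = 12*275 = 3300)
Q + b(-59, 8) = 3300 - 564 = 2736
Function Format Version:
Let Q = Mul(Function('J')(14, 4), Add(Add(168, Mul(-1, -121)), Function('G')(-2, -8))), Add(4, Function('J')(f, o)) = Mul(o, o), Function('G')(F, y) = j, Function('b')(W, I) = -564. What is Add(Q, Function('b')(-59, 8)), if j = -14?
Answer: 2736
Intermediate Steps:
Function('G')(F, y) = -14
Function('J')(f, o) = Add(-4, Pow(o, 2)) (Function('J')(f, o) = Add(-4, Mul(o, o)) = Add(-4, Pow(o, 2)))
Q = 3300 (Q = Mul(Add(-4, Pow(4, 2)), Add(Add(168, Mul(-1, -121)), -14)) = Mul(Add(-4, 16), Add(Add(168, 121), -14)) = Mul(12, Add(289, -14)) = Mul(12, 275) = 3300)
Add(Q, Function('b')(-59, 8)) = Add(3300, -564) = 2736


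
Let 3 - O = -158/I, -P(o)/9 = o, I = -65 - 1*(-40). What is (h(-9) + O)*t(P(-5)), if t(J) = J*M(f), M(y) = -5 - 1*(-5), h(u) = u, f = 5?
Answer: 0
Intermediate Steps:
I = -25 (I = -65 + 40 = -25)
P(o) = -9*o
M(y) = 0 (M(y) = -5 + 5 = 0)
t(J) = 0 (t(J) = J*0 = 0)
O = -83/25 (O = 3 - (-158)/(-25) = 3 - (-158)*(-1)/25 = 3 - 1*158/25 = 3 - 158/25 = -83/25 ≈ -3.3200)
(h(-9) + O)*t(P(-5)) = (-9 - 83/25)*0 = -308/25*0 = 0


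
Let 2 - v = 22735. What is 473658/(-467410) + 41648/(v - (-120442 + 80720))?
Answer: 5709857959/3970414245 ≈ 1.4381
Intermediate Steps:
v = -22733 (v = 2 - 1*22735 = 2 - 22735 = -22733)
473658/(-467410) + 41648/(v - (-120442 + 80720)) = 473658/(-467410) + 41648/(-22733 - (-120442 + 80720)) = 473658*(-1/467410) + 41648/(-22733 - 1*(-39722)) = -236829/233705 + 41648/(-22733 + 39722) = -236829/233705 + 41648/16989 = 5709857959/3970414245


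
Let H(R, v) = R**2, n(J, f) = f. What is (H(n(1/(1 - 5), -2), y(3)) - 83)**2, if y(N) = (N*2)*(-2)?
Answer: 6241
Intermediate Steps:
y(N) = -4*N (y(N) = (2*N)*(-2) = -4*N)
(H(n(1/(1 - 5), -2), y(3)) - 83)**2 = ((-2)**2 - 83)**2 = (4 - 83)**2 = (-79)**2 = 6241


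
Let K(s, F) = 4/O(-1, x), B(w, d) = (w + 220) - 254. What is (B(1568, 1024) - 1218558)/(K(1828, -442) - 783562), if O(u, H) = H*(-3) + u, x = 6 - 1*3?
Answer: 1521280/979453 ≈ 1.5532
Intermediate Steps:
x = 3 (x = 6 - 3 = 3)
B(w, d) = -34 + w (B(w, d) = (220 + w) - 254 = -34 + w)
O(u, H) = u - 3*H (O(u, H) = -3*H + u = u - 3*H)
K(s, F) = -2/5 (K(s, F) = 4/(-1 - 3*3) = 4/(-1 - 9) = 4/(-10) = -1/10*4 = -2/5)
(B(1568, 1024) - 1218558)/(K(1828, -442) - 783562) = ((-34 + 1568) - 1218558)/(-2/5 - 783562) = (1534 - 1218558)/(-3917812/5) = -1217024*(-5/3917812) = 1521280/979453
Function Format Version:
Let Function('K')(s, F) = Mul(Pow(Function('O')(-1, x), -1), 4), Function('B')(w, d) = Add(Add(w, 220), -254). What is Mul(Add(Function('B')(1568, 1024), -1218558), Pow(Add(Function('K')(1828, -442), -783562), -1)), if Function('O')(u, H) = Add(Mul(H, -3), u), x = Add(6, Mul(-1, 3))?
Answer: Rational(1521280, 979453) ≈ 1.5532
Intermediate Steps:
x = 3 (x = Add(6, -3) = 3)
Function('B')(w, d) = Add(-34, w) (Function('B')(w, d) = Add(Add(220, w), -254) = Add(-34, w))
Function('O')(u, H) = Add(u, Mul(-3, H)) (Function('O')(u, H) = Add(Mul(-3, H), u) = Add(u, Mul(-3, H)))
Function('K')(s, F) = Rational(-2, 5) (Function('K')(s, F) = Mul(Pow(Add(-1, Mul(-3, 3)), -1), 4) = Mul(Pow(Add(-1, -9), -1), 4) = Mul(Pow(-10, -1), 4) = Mul(Rational(-1, 10), 4) = Rational(-2, 5))
Mul(Add(Function('B')(1568, 1024), -1218558), Pow(Add(Function('K')(1828, -442), -783562), -1)) = Mul(Add(Add(-34, 1568), -1218558), Pow(Add(Rational(-2, 5), -783562), -1)) = Mul(Add(1534, -1218558), Pow(Rational(-3917812, 5), -1)) = Mul(-1217024, Rational(-5, 3917812)) = Rational(1521280, 979453)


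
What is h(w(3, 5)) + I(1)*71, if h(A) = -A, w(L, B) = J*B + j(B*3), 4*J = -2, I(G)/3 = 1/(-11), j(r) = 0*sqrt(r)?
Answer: -371/22 ≈ -16.864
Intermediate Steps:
j(r) = 0
I(G) = -3/11 (I(G) = 3/(-11) = 3*(-1/11) = -3/11)
J = -1/2 (J = (1/4)*(-2) = -1/2 ≈ -0.50000)
w(L, B) = -B/2 (w(L, B) = -B/2 + 0 = -B/2)
h(w(3, 5)) + I(1)*71 = -(-1)*5/2 - 3/11*71 = -1*(-5/2) - 213/11 = 5/2 - 213/11 = -371/22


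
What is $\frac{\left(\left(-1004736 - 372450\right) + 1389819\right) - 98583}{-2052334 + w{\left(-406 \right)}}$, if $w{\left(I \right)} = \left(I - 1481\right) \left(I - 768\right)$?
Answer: $- \frac{42975}{81502} \approx -0.52729$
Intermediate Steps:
$w{\left(I \right)} = \left(-1481 + I\right) \left(-768 + I\right)$
$\frac{\left(\left(-1004736 - 372450\right) + 1389819\right) - 98583}{-2052334 + w{\left(-406 \right)}} = \frac{\left(\left(-1004736 - 372450\right) + 1389819\right) - 98583}{-2052334 + \left(1137408 + \left(-406\right)^{2} - -913094\right)} = \frac{\left(-1377186 + 1389819\right) - 98583}{-2052334 + \left(1137408 + 164836 + 913094\right)} = \frac{12633 - 98583}{-2052334 + 2215338} = - \frac{85950}{163004} = \left(-85950\right) \frac{1}{163004} = - \frac{42975}{81502}$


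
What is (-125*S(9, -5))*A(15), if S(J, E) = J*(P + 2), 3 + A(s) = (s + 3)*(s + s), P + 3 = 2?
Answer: -604125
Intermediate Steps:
P = -1 (P = -3 + 2 = -1)
A(s) = -3 + 2*s*(3 + s) (A(s) = -3 + (s + 3)*(s + s) = -3 + (3 + s)*(2*s) = -3 + 2*s*(3 + s))
S(J, E) = J (S(J, E) = J*(-1 + 2) = J*1 = J)
(-125*S(9, -5))*A(15) = (-125*9)*(-3 + 2*15² + 6*15) = -1125*(-3 + 2*225 + 90) = -1125*(-3 + 450 + 90) = -1125*537 = -604125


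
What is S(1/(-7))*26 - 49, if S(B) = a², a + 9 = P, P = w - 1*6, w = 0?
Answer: 5801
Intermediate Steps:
P = -6 (P = 0 - 1*6 = 0 - 6 = -6)
a = -15 (a = -9 - 6 = -15)
S(B) = 225 (S(B) = (-15)² = 225)
S(1/(-7))*26 - 49 = 225*26 - 49 = 5850 - 49 = 5801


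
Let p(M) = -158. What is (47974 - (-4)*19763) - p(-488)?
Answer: 127184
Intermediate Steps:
(47974 - (-4)*19763) - p(-488) = (47974 - (-4)*19763) - 1*(-158) = (47974 - 1*(-79052)) + 158 = (47974 + 79052) + 158 = 127026 + 158 = 127184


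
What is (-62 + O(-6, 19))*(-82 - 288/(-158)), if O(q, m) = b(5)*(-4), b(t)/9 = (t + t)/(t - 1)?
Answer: 962768/79 ≈ 12187.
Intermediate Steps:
b(t) = 18*t/(-1 + t) (b(t) = 9*((t + t)/(t - 1)) = 9*((2*t)/(-1 + t)) = 9*(2*t/(-1 + t)) = 18*t/(-1 + t))
O(q, m) = -90 (O(q, m) = (18*5/(-1 + 5))*(-4) = (18*5/4)*(-4) = (18*5*(¼))*(-4) = (45/2)*(-4) = -90)
(-62 + O(-6, 19))*(-82 - 288/(-158)) = (-62 - 90)*(-82 - 288/(-158)) = -152*(-82 - 288*(-1/158)) = -152*(-82 + 144/79) = -152*(-6334/79) = 962768/79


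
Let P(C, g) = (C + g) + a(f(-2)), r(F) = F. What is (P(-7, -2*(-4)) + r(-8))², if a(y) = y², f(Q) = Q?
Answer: 9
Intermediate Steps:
P(C, g) = 4 + C + g (P(C, g) = (C + g) + (-2)² = (C + g) + 4 = 4 + C + g)
(P(-7, -2*(-4)) + r(-8))² = ((4 - 7 - 2*(-4)) - 8)² = ((4 - 7 + 8) - 8)² = (5 - 8)² = (-3)² = 9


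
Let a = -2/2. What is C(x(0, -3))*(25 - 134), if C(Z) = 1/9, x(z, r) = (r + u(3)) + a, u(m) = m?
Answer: -109/9 ≈ -12.111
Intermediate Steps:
a = -1 (a = (½)*(-2) = -1)
x(z, r) = 2 + r (x(z, r) = (r + 3) - 1 = (3 + r) - 1 = 2 + r)
C(Z) = ⅑
C(x(0, -3))*(25 - 134) = (25 - 134)/9 = (⅑)*(-109) = -109/9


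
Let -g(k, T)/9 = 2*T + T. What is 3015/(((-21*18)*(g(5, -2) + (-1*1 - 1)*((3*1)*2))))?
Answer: -335/1764 ≈ -0.18991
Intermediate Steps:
g(k, T) = -27*T (g(k, T) = -9*(2*T + T) = -27*T)
3015/(((-21*18)*(g(5, -2) + (-1*1 - 1)*((3*1)*2)))) = 3015/(((-21*18)*(-27*(-2) + (-1*1 - 1)*((3*1)*2)))) = 3015/((-378*(54 + (-1 - 1)*(3*2)))) = 3015/((-378*(54 - 2*6))) = 3015/((-378*(54 - 12))) = 3015/((-378*42)) = 3015/(-15876) = 3015*(-1/15876) = -335/1764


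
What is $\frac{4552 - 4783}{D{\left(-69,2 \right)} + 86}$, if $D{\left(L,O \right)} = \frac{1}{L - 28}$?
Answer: $- \frac{22407}{8341} \approx -2.6864$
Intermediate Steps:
$D{\left(L,O \right)} = \frac{1}{-28 + L}$
$\frac{4552 - 4783}{D{\left(-69,2 \right)} + 86} = \frac{4552 - 4783}{\frac{1}{-28 - 69} + 86} = - \frac{231}{\frac{1}{-97} + 86} = - \frac{231}{- \frac{1}{97} + 86} = - \frac{231}{\frac{8341}{97}} = \left(-231\right) \frac{97}{8341} = - \frac{22407}{8341}$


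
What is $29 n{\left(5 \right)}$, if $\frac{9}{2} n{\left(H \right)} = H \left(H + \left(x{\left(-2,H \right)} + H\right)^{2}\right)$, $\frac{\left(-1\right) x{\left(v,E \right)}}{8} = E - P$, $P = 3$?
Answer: $4060$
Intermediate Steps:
$x{\left(v,E \right)} = 24 - 8 E$ ($x{\left(v,E \right)} = - 8 \left(E - 3\right) = - 8 \left(-3 + E\right) = 24 - 8 E$)
$n{\left(H \right)} = \frac{2 H \left(H + \left(24 - 7 H\right)^{2}\right)}{9}$ ($n{\left(H \right)} = \frac{2 H \left(H + \left(\left(24 - 8 H\right) + H\right)^{2}\right)}{9} = \frac{2 H \left(H + \left(24 - 7 H\right)^{2}\right)}{9}$)
$29 n{\left(5 \right)} = 29 \cdot \frac{2}{9} \cdot 5 \left(5 + \left(-24 + 7 \cdot 5\right)^{2}\right) = 29 \cdot \frac{2}{9} \cdot 5 \left(5 + \left(-24 + 35\right)^{2}\right) = 29 \cdot \frac{2}{9} \cdot 5 \left(5 + 11^{2}\right) = 29 \cdot \frac{2}{9} \cdot 5 \left(5 + 121\right) = 29 \cdot \frac{2}{9} \cdot 5 \cdot 126 = 29 \cdot 140 = 4060$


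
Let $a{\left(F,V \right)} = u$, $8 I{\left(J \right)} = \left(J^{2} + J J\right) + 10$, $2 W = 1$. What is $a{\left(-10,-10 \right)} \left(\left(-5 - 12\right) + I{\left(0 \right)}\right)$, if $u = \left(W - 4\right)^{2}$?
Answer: $- \frac{3087}{16} \approx -192.94$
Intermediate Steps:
$W = \frac{1}{2}$ ($W = \frac{1}{2} \cdot 1 = \frac{1}{2} \approx 0.5$)
$I{\left(J \right)} = \frac{5}{4} + \frac{J^{2}}{4}$ ($I{\left(J \right)} = \frac{\left(J^{2} + J J\right) + 10}{8} = \frac{\left(J^{2} + J^{2}\right) + 10}{8} = \frac{2 J^{2} + 10}{8} = \frac{10 + 2 J^{2}}{8} = \frac{5}{4} + \frac{J^{2}}{4}$)
$u = \frac{49}{4}$ ($u = \left(\frac{1}{2} - 4\right)^{2} = \left(- \frac{7}{2}\right)^{2} = \frac{49}{4} \approx 12.25$)
$a{\left(F,V \right)} = \frac{49}{4}$
$a{\left(-10,-10 \right)} \left(\left(-5 - 12\right) + I{\left(0 \right)}\right) = \frac{49 \left(\left(-5 - 12\right) + \left(\frac{5}{4} + \frac{0^{2}}{4}\right)\right)}{4} = \frac{49 \left(\left(-5 - 12\right) + \left(\frac{5}{4} + \frac{1}{4} \cdot 0\right)\right)}{4} = \frac{49 \left(-17 + \left(\frac{5}{4} + 0\right)\right)}{4} = \frac{49 \left(-17 + \frac{5}{4}\right)}{4} = \frac{49}{4} \left(- \frac{63}{4}\right) = - \frac{3087}{16}$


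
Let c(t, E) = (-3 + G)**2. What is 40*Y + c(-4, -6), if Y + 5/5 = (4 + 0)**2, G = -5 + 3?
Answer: 625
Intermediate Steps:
G = -2
Y = 15 (Y = -1 + (4 + 0)**2 = -1 + 4**2 = -1 + 16 = 15)
c(t, E) = 25 (c(t, E) = (-3 - 2)**2 = (-5)**2 = 25)
40*Y + c(-4, -6) = 40*15 + 25 = 600 + 25 = 625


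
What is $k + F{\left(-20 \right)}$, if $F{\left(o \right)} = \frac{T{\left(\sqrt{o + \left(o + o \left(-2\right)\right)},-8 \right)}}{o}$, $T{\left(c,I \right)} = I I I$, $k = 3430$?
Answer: $\frac{17278}{5} \approx 3455.6$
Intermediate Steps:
$T{\left(c,I \right)} = I^{3}$ ($T{\left(c,I \right)} = I^{2} I = I^{3}$)
$F{\left(o \right)} = - \frac{512}{o}$ ($F{\left(o \right)} = \frac{\left(-8\right)^{3}}{o} = - \frac{512}{o}$)
$k + F{\left(-20 \right)} = 3430 - \frac{512}{-20} = 3430 - - \frac{128}{5} = 3430 + \frac{128}{5} = \frac{17278}{5}$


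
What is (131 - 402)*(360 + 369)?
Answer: -197559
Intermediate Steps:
(131 - 402)*(360 + 369) = -271*729 = -197559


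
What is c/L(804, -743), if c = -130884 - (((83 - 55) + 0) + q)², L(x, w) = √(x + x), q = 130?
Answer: -38962*√402/201 ≈ -3886.5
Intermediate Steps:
L(x, w) = √2*√x (L(x, w) = √(2*x) = √2*√x)
c = -155848 (c = -130884 - (((83 - 55) + 0) + 130)² = -130884 - ((28 + 0) + 130)² = -130884 - (28 + 130)² = -130884 - 1*158² = -130884 - 1*24964 = -130884 - 24964 = -155848)
c/L(804, -743) = -155848*√402/804 = -38962*√402/201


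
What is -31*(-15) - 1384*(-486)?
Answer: 673089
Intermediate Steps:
-31*(-15) - 1384*(-486) = 465 + 672624 = 673089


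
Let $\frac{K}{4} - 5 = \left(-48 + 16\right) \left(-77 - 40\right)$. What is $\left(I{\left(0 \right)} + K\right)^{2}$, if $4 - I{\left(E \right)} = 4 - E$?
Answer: $224880016$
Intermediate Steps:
$K = 14996$ ($K = 20 + 4 \left(-48 + 16\right) \left(-77 - 40\right) = 20 + 4 \left(\left(-32\right) \left(-117\right)\right) = 20 + 4 \cdot 3744 = 20 + 14976 = 14996$)
$I{\left(E \right)} = E$ ($I{\left(E \right)} = 4 - \left(4 - E\right) = 4 + \left(-4 + E\right) = E$)
$\left(I{\left(0 \right)} + K\right)^{2} = \left(0 + 14996\right)^{2} = 14996^{2} = 224880016$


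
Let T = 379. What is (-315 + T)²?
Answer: 4096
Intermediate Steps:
(-315 + T)² = (-315 + 379)² = 64² = 4096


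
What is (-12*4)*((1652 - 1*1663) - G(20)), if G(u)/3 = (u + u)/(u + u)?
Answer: 672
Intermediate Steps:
G(u) = 3 (G(u) = 3*((u + u)/(u + u)) = 3*((2*u)/((2*u))) = 3*((2*u)*(1/(2*u))) = 3*1 = 3)
(-12*4)*((1652 - 1*1663) - G(20)) = (-12*4)*((1652 - 1*1663) - 1*3) = -48*((1652 - 1663) - 3) = -48*(-11 - 3) = -48*(-14) = 672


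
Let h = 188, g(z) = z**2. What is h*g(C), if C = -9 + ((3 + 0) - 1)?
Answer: 9212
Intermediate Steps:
C = -7 (C = -9 + (3 - 1) = -9 + 2 = -7)
h*g(C) = 188*(-7)**2 = 188*49 = 9212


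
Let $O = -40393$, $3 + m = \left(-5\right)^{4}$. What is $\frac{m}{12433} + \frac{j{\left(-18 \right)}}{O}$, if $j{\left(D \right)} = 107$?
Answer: $\frac{23794115}{502206169} \approx 0.047379$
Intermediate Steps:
$m = 622$ ($m = -3 + \left(-5\right)^{4} = -3 + 625 = 622$)
$\frac{m}{12433} + \frac{j{\left(-18 \right)}}{O} = \frac{622}{12433} + \frac{107}{-40393} = 622 \cdot \frac{1}{12433} + 107 \left(- \frac{1}{40393}\right) = \frac{622}{12433} - \frac{107}{40393} = \frac{23794115}{502206169}$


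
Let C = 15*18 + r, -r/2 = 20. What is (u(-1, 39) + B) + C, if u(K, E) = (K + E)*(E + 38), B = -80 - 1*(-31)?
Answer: 3107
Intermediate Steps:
B = -49 (B = -80 + 31 = -49)
r = -40 (r = -2*20 = -40)
u(K, E) = (38 + E)*(E + K) (u(K, E) = (E + K)*(38 + E) = (38 + E)*(E + K))
C = 230 (C = 15*18 - 40 = 270 - 40 = 230)
(u(-1, 39) + B) + C = ((39² + 38*39 + 38*(-1) + 39*(-1)) - 49) + 230 = ((1521 + 1482 - 38 - 39) - 49) + 230 = (2926 - 49) + 230 = 2877 + 230 = 3107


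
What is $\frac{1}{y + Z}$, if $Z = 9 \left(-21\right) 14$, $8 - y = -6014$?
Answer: $\frac{1}{3376} \approx 0.00029621$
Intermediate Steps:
$y = 6022$ ($y = 8 - -6014 = 8 + 6014 = 6022$)
$Z = -2646$ ($Z = \left(-189\right) 14 = -2646$)
$\frac{1}{y + Z} = \frac{1}{6022 - 2646} = \frac{1}{3376}$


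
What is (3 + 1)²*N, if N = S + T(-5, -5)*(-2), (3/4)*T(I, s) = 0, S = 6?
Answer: 96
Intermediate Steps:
T(I, s) = 0 (T(I, s) = (4/3)*0 = 0)
N = 6 (N = 6 + 0*(-2) = 6 + 0 = 6)
(3 + 1)²*N = (3 + 1)²*6 = 4²*6 = 16*6 = 96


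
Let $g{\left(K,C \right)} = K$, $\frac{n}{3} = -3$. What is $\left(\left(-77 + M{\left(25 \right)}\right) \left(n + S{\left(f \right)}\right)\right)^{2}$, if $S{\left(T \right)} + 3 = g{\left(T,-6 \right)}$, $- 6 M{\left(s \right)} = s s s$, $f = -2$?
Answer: $\frac{12680786881}{9} \approx 1.409 \cdot 10^{9}$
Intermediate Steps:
$n = -9$ ($n = 3 \left(-3\right) = -9$)
$M{\left(s \right)} = - \frac{s^{3}}{6}$ ($M{\left(s \right)} = - \frac{s s s}{6} = - \frac{s^{2} s}{6} = - \frac{s^{3}}{6}$)
$S{\left(T \right)} = -3 + T$
$\left(\left(-77 + M{\left(25 \right)}\right) \left(n + S{\left(f \right)}\right)\right)^{2} = \left(\left(-77 - \frac{25^{3}}{6}\right) \left(-9 - 5\right)\right)^{2} = \left(\left(-77 - \frac{15625}{6}\right) \left(-9 - 5\right)\right)^{2} = \left(\left(-77 - \frac{15625}{6}\right) \left(-14\right)\right)^{2} = \left(\left(- \frac{16087}{6}\right) \left(-14\right)\right)^{2} = \left(\frac{112609}{3}\right)^{2} = \frac{12680786881}{9}$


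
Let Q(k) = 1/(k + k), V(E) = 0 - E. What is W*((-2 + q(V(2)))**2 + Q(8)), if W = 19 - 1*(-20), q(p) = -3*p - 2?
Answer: 2535/16 ≈ 158.44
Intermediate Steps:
V(E) = -E
q(p) = -2 - 3*p
Q(k) = 1/(2*k)
W = 39 (W = 19 + 20 = 39)
W*((-2 + q(V(2)))**2 + Q(8)) = 39*((-2 + (-2 - (-3)*2))**2 + (1/2)/8) = 39*((-2 + (-2 - 3*(-2)))**2 + (1/2)*(1/8)) = 39*((-2 + (-2 + 6))**2 + 1/16) = 39*((-2 + 4)**2 + 1/16) = 39*(2**2 + 1/16) = 39*(4 + 1/16) = 39*(65/16) = 2535/16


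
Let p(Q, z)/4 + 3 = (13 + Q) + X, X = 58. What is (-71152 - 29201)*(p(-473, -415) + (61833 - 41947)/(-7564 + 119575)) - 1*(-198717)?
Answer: 6076699826863/37337 ≈ 1.6275e+8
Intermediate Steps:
p(Q, z) = 272 + 4*Q (p(Q, z) = -12 + 4*((13 + Q) + 58) = -12 + 4*(71 + Q) = -12 + (284 + 4*Q) = 272 + 4*Q)
(-71152 - 29201)*(p(-473, -415) + (61833 - 41947)/(-7564 + 119575)) - 1*(-198717) = (-71152 - 29201)*((272 + 4*(-473)) + (61833 - 41947)/(-7564 + 119575)) - 1*(-198717) = -100353*((272 - 1892) + 19886/112011) + 198717 = -100353*(-1620 + 19886*(1/112011)) + 198717 = -100353*(-1620 + 19886/112011) + 198717 = -100353*(-181437934/112011) + 198717 = 6069280330234/37337 + 198717 = 6076699826863/37337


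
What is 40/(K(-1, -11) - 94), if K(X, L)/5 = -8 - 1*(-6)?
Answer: -5/13 ≈ -0.38462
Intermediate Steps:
K(X, L) = -10 (K(X, L) = 5*(-8 - 1*(-6)) = 5*(-8 + 6) = 5*(-2) = -10)
40/(K(-1, -11) - 94) = 40/(-10 - 94) = 40/(-104) = -1/104*40 = -5/13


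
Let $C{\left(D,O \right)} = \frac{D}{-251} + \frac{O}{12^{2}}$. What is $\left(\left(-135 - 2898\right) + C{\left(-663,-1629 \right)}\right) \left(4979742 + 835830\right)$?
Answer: $- \frac{17759813311443}{1004} \approx -1.7689 \cdot 10^{10}$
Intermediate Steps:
$C{\left(D,O \right)} = - \frac{D}{251} + \frac{O}{144}$ ($C{\left(D,O \right)} = D \left(- \frac{1}{251}\right) + \frac{O}{144} = - \frac{D}{251} + O \frac{1}{144} = - \frac{D}{251} + \frac{O}{144}$)
$\left(\left(-135 - 2898\right) + C{\left(-663,-1629 \right)}\right) \left(4979742 + 835830\right) = \left(\left(-135 - 2898\right) + \left(\left(- \frac{1}{251}\right) \left(-663\right) + \frac{1}{144} \left(-1629\right)\right)\right) \left(4979742 + 835830\right) = \left(\left(-135 - 2898\right) + \left(\frac{663}{251} - \frac{181}{16}\right)\right) 5815572 = \left(-3033 - \frac{34823}{4016}\right) 5815572 = \left(- \frac{12215351}{4016}\right) 5815572 = - \frac{17759813311443}{1004}$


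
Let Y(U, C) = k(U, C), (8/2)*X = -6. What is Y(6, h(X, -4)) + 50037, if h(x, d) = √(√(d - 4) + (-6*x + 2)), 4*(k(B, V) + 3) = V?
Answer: 50034 + √(11 + 2*I*√2)/4 ≈ 50035.0 + 0.10574*I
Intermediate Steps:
X = -3/2 (X = (¼)*(-6) = -3/2 ≈ -1.5000)
k(B, V) = -3 + V/4
h(x, d) = √(2 + √(-4 + d) - 6*x) (h(x, d) = √(√(-4 + d) + (2 - 6*x)) = √(2 + √(-4 + d) - 6*x))
Y(U, C) = -3 + C/4
Y(6, h(X, -4)) + 50037 = (-3 + √(2 + √(-4 - 4) - 6*(-3/2))/4) + 50037 = (-3 + √(2 + √(-8) + 9)/4) + 50037 = (-3 + √(2 + 2*I*√2 + 9)/4) + 50037 = (-3 + √(11 + 2*I*√2)/4) + 50037 = 50034 + √(11 + 2*I*√2)/4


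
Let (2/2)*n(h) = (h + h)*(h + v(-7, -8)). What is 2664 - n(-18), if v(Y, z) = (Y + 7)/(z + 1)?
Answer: 2016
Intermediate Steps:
v(Y, z) = (7 + Y)/(1 + z)
n(h) = 2*h**2 (n(h) = (h + h)*(h + (7 - 7)/(1 - 8)) = (2*h)*(h + 0/(-7)) = (2*h)*(h - 1/7*0) = (2*h)*(h + 0) = (2*h)*h = 2*h**2)
2664 - n(-18) = 2664 - 2*(-18)**2 = 2664 - 2*324 = 2664 - 1*648 = 2664 - 648 = 2016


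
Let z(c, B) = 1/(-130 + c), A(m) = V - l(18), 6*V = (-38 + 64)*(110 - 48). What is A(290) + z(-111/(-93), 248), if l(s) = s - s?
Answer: 357585/1331 ≈ 268.66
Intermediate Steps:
l(s) = 0
V = 806/3 (V = ((-38 + 64)*(110 - 48))/6 = (26*62)/6 = (⅙)*1612 = 806/3 ≈ 268.67)
A(m) = 806/3 (A(m) = 806/3 - 1*0 = 806/3 + 0 = 806/3)
A(290) + z(-111/(-93), 248) = 806/3 + 1/(-130 - 111/(-93)) = 806/3 + 1/(-130 - 111*(-1/93)) = 806/3 + 1/(-130 + 37/31) = 806/3 + 1/(-3993/31) = 806/3 - 31/3993 = 357585/1331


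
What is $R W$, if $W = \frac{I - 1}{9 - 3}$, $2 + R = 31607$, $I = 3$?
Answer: $10535$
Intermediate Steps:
$R = 31605$ ($R = -2 + 31607 = 31605$)
$W = \frac{1}{3}$ ($W = \frac{3 - 1}{9 - 3} = \frac{2}{6} = 2 \cdot \frac{1}{6} = \frac{1}{3} \approx 0.33333$)
$R W = 31605 \cdot \frac{1}{3} = 10535$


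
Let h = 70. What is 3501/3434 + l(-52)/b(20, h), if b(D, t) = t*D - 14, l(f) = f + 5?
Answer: 1172747/1189881 ≈ 0.98560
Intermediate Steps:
l(f) = 5 + f
b(D, t) = -14 + D*t (b(D, t) = D*t - 14 = -14 + D*t)
3501/3434 + l(-52)/b(20, h) = 3501/3434 + (5 - 52)/(-14 + 20*70) = 3501*(1/3434) - 47/(-14 + 1400) = 3501/3434 - 47/1386 = 1172747/1189881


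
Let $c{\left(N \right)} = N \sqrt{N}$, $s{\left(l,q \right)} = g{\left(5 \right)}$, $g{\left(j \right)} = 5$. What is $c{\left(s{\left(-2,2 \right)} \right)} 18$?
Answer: $90 \sqrt{5} \approx 201.25$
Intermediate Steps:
$s{\left(l,q \right)} = 5$
$c{\left(N \right)} = N^{\frac{3}{2}}$
$c{\left(s{\left(-2,2 \right)} \right)} 18 = 5^{\frac{3}{2}} \cdot 18 = 5 \sqrt{5} \cdot 18 = 90 \sqrt{5}$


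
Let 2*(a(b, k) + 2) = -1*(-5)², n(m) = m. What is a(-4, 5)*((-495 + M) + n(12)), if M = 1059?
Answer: -8352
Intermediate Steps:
a(b, k) = -29/2 (a(b, k) = -2 + (-1*(-5)²)/2 = -2 + (-1*25)/2 = -2 + (½)*(-25) = -2 - 25/2 = -29/2)
a(-4, 5)*((-495 + M) + n(12)) = -29*((-495 + 1059) + 12)/2 = -29*(564 + 12)/2 = -29/2*576 = -8352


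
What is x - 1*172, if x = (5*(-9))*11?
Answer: -667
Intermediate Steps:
x = -495 (x = -45*11 = -495)
x - 1*172 = -495 - 1*172 = -495 - 172 = -667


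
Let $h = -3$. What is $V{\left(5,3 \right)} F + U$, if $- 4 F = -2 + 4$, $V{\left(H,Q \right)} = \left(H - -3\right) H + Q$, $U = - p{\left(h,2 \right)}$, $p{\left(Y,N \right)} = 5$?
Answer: $- \frac{53}{2} \approx -26.5$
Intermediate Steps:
$U = -5$ ($U = \left(-1\right) 5 = -5$)
$V{\left(H,Q \right)} = Q + H \left(3 + H\right)$ ($V{\left(H,Q \right)} = \left(H + 3\right) H + Q = \left(3 + H\right) H + Q = H \left(3 + H\right) + Q = Q + H \left(3 + H\right)$)
$F = - \frac{1}{2}$ ($F = - \frac{-2 + 4}{4} = \left(- \frac{1}{4}\right) 2 = - \frac{1}{2} \approx -0.5$)
$V{\left(5,3 \right)} F + U = \left(3 + 5^{2} + 3 \cdot 5\right) \left(- \frac{1}{2}\right) - 5 = \left(3 + 25 + 15\right) \left(- \frac{1}{2}\right) - 5 = 43 \left(- \frac{1}{2}\right) - 5 = - \frac{43}{2} - 5 = - \frac{53}{2}$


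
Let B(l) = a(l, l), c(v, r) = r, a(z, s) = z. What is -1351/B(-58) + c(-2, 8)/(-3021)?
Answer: 4080907/175218 ≈ 23.290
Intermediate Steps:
B(l) = l
-1351/B(-58) + c(-2, 8)/(-3021) = -1351/(-58) + 8/(-3021) = -1351*(-1/58) + 8*(-1/3021) = 1351/58 - 8/3021 = 4080907/175218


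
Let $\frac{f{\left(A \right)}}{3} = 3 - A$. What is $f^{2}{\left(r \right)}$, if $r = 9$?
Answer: $324$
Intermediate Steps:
$f{\left(A \right)} = 9 - 3 A$ ($f{\left(A \right)} = 3 \left(3 - A\right) = 9 - 3 A$)
$f^{2}{\left(r \right)} = \left(9 - 27\right)^{2} = \left(-18\right)^{2} = 324$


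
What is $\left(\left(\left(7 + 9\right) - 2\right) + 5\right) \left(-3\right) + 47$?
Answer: $-10$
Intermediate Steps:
$\left(\left(\left(7 + 9\right) - 2\right) + 5\right) \left(-3\right) + 47 = \left(\left(16 - 2\right) + 5\right) \left(-3\right) + 47 = \left(14 + 5\right) \left(-3\right) + 47 = 19 \left(-3\right) + 47 = -57 + 47 = -10$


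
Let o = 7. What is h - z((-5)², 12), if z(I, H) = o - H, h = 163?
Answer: 168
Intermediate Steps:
z(I, H) = 7 - H
h - z((-5)², 12) = 163 - (7 - 1*12) = 163 - (7 - 12) = 163 - 1*(-5) = 163 + 5 = 168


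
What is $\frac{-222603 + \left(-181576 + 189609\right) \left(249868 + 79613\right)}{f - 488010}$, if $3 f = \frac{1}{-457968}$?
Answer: $- \frac{3636034559146080}{670478891041} \approx -5423.0$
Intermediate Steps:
$f = - \frac{1}{1373904}$ ($f = \frac{1}{3 \left(-457968\right)} = \frac{1}{3} \left(- \frac{1}{457968}\right) = - \frac{1}{1373904} \approx -7.2785 \cdot 10^{-7}$)
$\frac{-222603 + \left(-181576 + 189609\right) \left(249868 + 79613\right)}{f - 488010} = \frac{-222603 + \left(-181576 + 189609\right) \left(249868 + 79613\right)}{- \frac{1}{1373904} - 488010} = \frac{-222603 + 8033 \cdot 329481}{- \frac{670478891041}{1373904}} = \left(-222603 + 2646720873\right) \left(- \frac{1373904}{670478891041}\right) = 2646498270 \left(- \frac{1373904}{670478891041}\right) = - \frac{3636034559146080}{670478891041}$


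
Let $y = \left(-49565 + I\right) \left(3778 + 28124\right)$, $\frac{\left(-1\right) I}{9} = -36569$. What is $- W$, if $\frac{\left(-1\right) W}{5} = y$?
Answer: $44591977560$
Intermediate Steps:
$I = 329121$ ($I = \left(-9\right) \left(-36569\right) = 329121$)
$y = 8918395512$ ($y = \left(-49565 + 329121\right) \left(3778 + 28124\right) = 279556 \cdot 31902 = 8918395512$)
$W = -44591977560$ ($W = \left(-5\right) 8918395512 = -44591977560$)
$- W = \left(-1\right) \left(-44591977560\right) = 44591977560$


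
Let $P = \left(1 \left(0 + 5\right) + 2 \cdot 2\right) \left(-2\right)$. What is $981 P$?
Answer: $-17658$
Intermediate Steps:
$P = -18$ ($P = \left(1 \cdot 5 + 4\right) \left(-2\right) = \left(5 + 4\right) \left(-2\right) = 9 \left(-2\right) = -18$)
$981 P = 981 \left(-18\right) = -17658$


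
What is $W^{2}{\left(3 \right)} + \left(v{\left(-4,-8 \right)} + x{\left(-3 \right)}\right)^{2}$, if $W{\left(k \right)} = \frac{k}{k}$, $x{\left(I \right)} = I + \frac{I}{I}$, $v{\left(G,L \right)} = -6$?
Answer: $65$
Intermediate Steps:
$x{\left(I \right)} = 1 + I$ ($x{\left(I \right)} = I + 1 = 1 + I$)
$W{\left(k \right)} = 1$
$W^{2}{\left(3 \right)} + \left(v{\left(-4,-8 \right)} + x{\left(-3 \right)}\right)^{2} = 1^{2} + \left(-6 + \left(1 - 3\right)\right)^{2} = 1 + \left(-6 - 2\right)^{2} = 1 + \left(-8\right)^{2} = 1 + 64 = 65$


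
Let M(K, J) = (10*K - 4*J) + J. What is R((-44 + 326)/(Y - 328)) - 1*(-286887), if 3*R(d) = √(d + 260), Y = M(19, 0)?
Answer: 286887 + √136459/69 ≈ 2.8689e+5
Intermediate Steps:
M(K, J) = -3*J + 10*K (M(K, J) = (-4*J + 10*K) + J = -3*J + 10*K)
Y = 190 (Y = -3*0 + 10*19 = 0 + 190 = 190)
R(d) = √(260 + d)/3 (R(d) = √(d + 260)/3 = √(260 + d)/3)
R((-44 + 326)/(Y - 328)) - 1*(-286887) = √(260 + (-44 + 326)/(190 - 328))/3 - 1*(-286887) = √(260 + 282/(-138))/3 + 286887 = √(260 + 282*(-1/138))/3 + 286887 = √(260 - 47/23)/3 + 286887 = √(5933/23)/3 + 286887 = (√136459/23)/3 + 286887 = √136459/69 + 286887 = 286887 + √136459/69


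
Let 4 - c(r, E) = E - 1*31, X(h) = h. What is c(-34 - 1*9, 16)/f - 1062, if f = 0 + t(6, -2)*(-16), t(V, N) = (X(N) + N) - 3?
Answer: -118925/112 ≈ -1061.8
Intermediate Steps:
t(V, N) = -3 + 2*N (t(V, N) = (N + N) - 3 = 2*N - 3 = -3 + 2*N)
c(r, E) = 35 - E (c(r, E) = 4 - (E - 1*31) = 4 - (E - 31) = 4 - (-31 + E) = 4 + (31 - E) = 35 - E)
f = 112 (f = 0 + (-3 + 2*(-2))*(-16) = 0 + (-3 - 4)*(-16) = 0 - 7*(-16) = 0 + 112 = 112)
c(-34 - 1*9, 16)/f - 1062 = (35 - 1*16)/112 - 1062 = (35 - 16)*(1/112) - 1062 = 19*(1/112) - 1062 = 19/112 - 1062 = -118925/112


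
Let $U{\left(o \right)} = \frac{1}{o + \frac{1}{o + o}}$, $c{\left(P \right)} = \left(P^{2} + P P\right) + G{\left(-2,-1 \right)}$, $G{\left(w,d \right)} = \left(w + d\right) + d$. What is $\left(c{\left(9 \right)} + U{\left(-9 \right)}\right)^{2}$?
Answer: $\frac{662341696}{26569} \approx 24929.0$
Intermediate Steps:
$G{\left(w,d \right)} = w + 2 d$ ($G{\left(w,d \right)} = \left(d + w\right) + d = w + 2 d$)
$c{\left(P \right)} = -4 + 2 P^{2}$ ($c{\left(P \right)} = \left(P^{2} + P P\right) + \left(-2 + 2 \left(-1\right)\right) = \left(P^{2} + P^{2}\right) - 4 = 2 P^{2} - 4 = -4 + 2 P^{2}$)
$U{\left(o \right)} = \frac{1}{o + \frac{1}{2 o}}$
$\left(c{\left(9 \right)} + U{\left(-9 \right)}\right)^{2} = \left(\left(-4 + 2 \cdot 9^{2}\right) + 2 \left(-9\right) \frac{1}{1 + 2 \left(-9\right)^{2}}\right)^{2} = \left(\left(-4 + 2 \cdot 81\right) + 2 \left(-9\right) \frac{1}{1 + 2 \cdot 81}\right)^{2} = \left(\left(-4 + 162\right) + 2 \left(-9\right) \frac{1}{1 + 162}\right)^{2} = \left(158 + 2 \left(-9\right) \frac{1}{163}\right)^{2} = \left(158 - \frac{18}{163}\right)^{2} = \left(\frac{25736}{163}\right)^{2} = \frac{662341696}{26569}$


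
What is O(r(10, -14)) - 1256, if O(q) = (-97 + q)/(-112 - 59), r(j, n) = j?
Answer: -71563/57 ≈ -1255.5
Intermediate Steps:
O(q) = 97/171 - q/171 (O(q) = (-97 + q)/(-171) = (-97 + q)*(-1/171) = 97/171 - q/171)
O(r(10, -14)) - 1256 = (97/171 - 1/171*10) - 1256 = (97/171 - 10/171) - 1256 = 29/57 - 1256 = -71563/57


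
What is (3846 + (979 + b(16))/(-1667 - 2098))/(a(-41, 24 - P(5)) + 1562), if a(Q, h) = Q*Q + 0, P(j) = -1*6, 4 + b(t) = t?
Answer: 14479199/12209895 ≈ 1.1859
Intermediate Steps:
b(t) = -4 + t
P(j) = -6
a(Q, h) = Q² (a(Q, h) = Q² + 0 = Q²)
(3846 + (979 + b(16))/(-1667 - 2098))/(a(-41, 24 - P(5)) + 1562) = (3846 + (979 + (-4 + 16))/(-1667 - 2098))/((-41)² + 1562) = (3846 + (979 + 12)/(-3765))/(1681 + 1562) = (3846 + 991*(-1/3765))/3243 = (3846 - 991/3765)*(1/3243) = (14479199/3765)*(1/3243) = 14479199/12209895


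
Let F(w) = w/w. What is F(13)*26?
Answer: 26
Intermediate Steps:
F(w) = 1
F(13)*26 = 1*26 = 26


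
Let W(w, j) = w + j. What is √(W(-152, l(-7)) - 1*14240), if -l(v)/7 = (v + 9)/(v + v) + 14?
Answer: I*√14489 ≈ 120.37*I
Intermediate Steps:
l(v) = -98 - 7*(9 + v)/(2*v) (l(v) = -7*((v + 9)/(v + v) + 14) = -7*((9 + v)/((2*v)) + 14) = -7*((9 + v)*(1/(2*v)) + 14) = -7*((9 + v)/(2*v) + 14) = -7*(14 + (9 + v)/(2*v)) = -98 - 7*(9 + v)/(2*v))
W(w, j) = j + w
√(W(-152, l(-7)) - 1*14240) = √(((7/2)*(-9 - 29*(-7))/(-7) - 152) - 1*14240) = √(((7/2)*(-⅐)*(-9 + 203) - 152) - 14240) = √(((7/2)*(-⅐)*194 - 152) - 14240) = √((-97 - 152) - 14240) = √(-249 - 14240) = √(-14489) = I*√14489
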